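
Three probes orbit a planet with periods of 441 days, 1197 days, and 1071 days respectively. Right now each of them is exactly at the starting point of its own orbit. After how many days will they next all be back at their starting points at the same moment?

The first simultaneous occurrence is after LCM of the individual periods.
441 = 3^2 × 7^2
1197 = 3^2 × 7 × 19
1071 = 3^2 × 7 × 17
LCM(441, 1197, 1071) = 3^2 × 7^2 × 17 × 19 = 142443.

142443 days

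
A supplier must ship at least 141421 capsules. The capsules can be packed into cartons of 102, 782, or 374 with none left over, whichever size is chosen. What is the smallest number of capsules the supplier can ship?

154836

The number of capsules must be a common multiple of 102, 782, and 374, so a multiple of their LCM.
102 = 2 × 3 × 17
782 = 2 × 17 × 23
374 = 2 × 11 × 17
LCM(102, 782, 374) = 2 × 3 × 11 × 17 × 23 = 25806.
Smallest multiple of 25806 that is ≥ 141421: ⌈141421/25806⌉ × 25806 = 6 × 25806 = 154836.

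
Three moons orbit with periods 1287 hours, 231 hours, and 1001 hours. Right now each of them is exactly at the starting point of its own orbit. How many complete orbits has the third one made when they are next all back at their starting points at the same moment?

The first common completion time is the LCM of the periods.
1287 = 3^2 × 11 × 13
231 = 3 × 7 × 11
1001 = 7 × 11 × 13
LCM(1287, 231, 1001) = 3^2 × 7 × 11 × 13 = 9009.
Orbits for period 1001: 9009 / 1001 = 9.

9 orbits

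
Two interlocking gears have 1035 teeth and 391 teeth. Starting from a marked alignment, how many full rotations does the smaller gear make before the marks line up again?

They are all back at their starting positions together after one LCM of the periods.
1035 = 3^2 × 5 × 23
391 = 17 × 23
LCM(1035, 391) = 3^2 × 5 × 17 × 23 = 17595.
Rotations for period 391: 17595 / 391 = 45.

45 rotations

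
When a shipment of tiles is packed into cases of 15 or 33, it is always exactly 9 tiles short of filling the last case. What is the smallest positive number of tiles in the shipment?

Being 9 short of a full case of size k means N ≡ −9 (mod k), i.e. N + 9 is a multiple of each size.
15 = 3 × 5
33 = 3 × 11
LCM(15, 33) = 3 × 5 × 11 = 165.
Smallest positive N is 165 − 9 = 156.

156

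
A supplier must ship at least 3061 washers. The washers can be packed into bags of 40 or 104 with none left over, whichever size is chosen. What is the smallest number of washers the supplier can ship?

3120

The number of washers must be a common multiple of 40 and 104, so a multiple of their LCM.
40 = 2^3 × 5
104 = 2^3 × 13
LCM(40, 104) = 2^3 × 5 × 13 = 520.
Smallest multiple of 520 that is ≥ 3061: ⌈3061/520⌉ × 520 = 6 × 520 = 3120.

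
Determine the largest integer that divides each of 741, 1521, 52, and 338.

741 = 3 × 13 × 19
1521 = 3^2 × 13^2
52 = 2^2 × 13
338 = 2 × 13^2
gcd(741, 1521, 52, 338) = 13.

13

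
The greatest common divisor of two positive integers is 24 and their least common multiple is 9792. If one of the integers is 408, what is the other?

576

For two integers, gcd × lcm = product, so the other is (24 × 9792) / 408 = 235008 / 408 = 576.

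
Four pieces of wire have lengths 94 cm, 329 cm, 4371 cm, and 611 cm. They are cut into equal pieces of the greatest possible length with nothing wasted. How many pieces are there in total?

Piece length = gcd(94, 329, 4371, 611).
94 = 2 × 47
329 = 7 × 47
4371 = 3 × 31 × 47
611 = 13 × 47
gcd(94, 329, 4371, 611) = 47.
Total pieces = 94/47 + 329/47 + 4371/47 + 611/47 = 2 + 7 + 93 + 13 = 115.

115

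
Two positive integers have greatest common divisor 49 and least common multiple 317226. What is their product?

15544074

For any two positive integers, gcd × lcm = product = 49 × 317226 = 15544074.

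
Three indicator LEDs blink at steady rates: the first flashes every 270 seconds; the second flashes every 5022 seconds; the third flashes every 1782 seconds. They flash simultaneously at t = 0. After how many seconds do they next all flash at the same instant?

They coincide at every common multiple of the periods; the first is the LCM.
270 = 2 × 3^3 × 5
5022 = 2 × 3^4 × 31
1782 = 2 × 3^4 × 11
LCM(270, 5022, 1782) = 2 × 3^4 × 5 × 11 × 31 = 276210.

276210 seconds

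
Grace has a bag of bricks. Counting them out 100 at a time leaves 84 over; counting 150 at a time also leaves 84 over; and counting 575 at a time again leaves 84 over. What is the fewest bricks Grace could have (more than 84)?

N − 84 must be a common multiple of 100, 150, and 575.
100 = 2^2 × 5^2
150 = 2 × 3 × 5^2
575 = 5^2 × 23
LCM(100, 150, 575) = 2^2 × 3 × 5^2 × 23 = 6900.
Smallest N > 84 is LCM + 84 = 6900 + 84 = 6984.

6984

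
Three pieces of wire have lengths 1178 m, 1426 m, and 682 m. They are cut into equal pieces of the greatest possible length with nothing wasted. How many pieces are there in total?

53

Piece length = gcd(1178, 1426, 682).
1178 = 2 × 19 × 31
1426 = 2 × 23 × 31
682 = 2 × 11 × 31
gcd(1178, 1426, 682) = 2 × 31 = 62.
Total pieces = 1178/62 + 1426/62 + 682/62 = 19 + 23 + 11 = 53.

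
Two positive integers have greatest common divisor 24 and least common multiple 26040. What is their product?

For any two positive integers, gcd × lcm = product = 24 × 26040 = 624960.

624960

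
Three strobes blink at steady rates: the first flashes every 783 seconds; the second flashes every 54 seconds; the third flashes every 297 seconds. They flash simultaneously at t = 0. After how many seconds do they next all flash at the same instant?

They coincide at every common multiple of the periods; the first is the LCM.
783 = 3^3 × 29
54 = 2 × 3^3
297 = 3^3 × 11
LCM(783, 54, 297) = 2 × 3^3 × 11 × 29 = 17226.

17226 seconds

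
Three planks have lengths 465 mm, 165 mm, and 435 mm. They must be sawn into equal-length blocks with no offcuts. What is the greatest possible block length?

The block length must divide every plank, so the greatest is gcd(465, 165, 435).
465 = 3 × 5 × 31
165 = 3 × 5 × 11
435 = 3 × 5 × 29
gcd(465, 165, 435) = 3 × 5 = 15.

15 mm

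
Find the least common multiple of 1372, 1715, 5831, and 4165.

1372 = 2^2 × 7^3
1715 = 5 × 7^3
5831 = 7^3 × 17
4165 = 5 × 7^2 × 17
LCM(1372, 1715, 5831, 4165) = 2^2 × 5 × 7^3 × 17 = 116620.

116620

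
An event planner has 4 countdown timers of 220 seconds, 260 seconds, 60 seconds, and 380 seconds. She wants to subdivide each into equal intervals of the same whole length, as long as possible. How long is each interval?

The interval must divide each timer length; the longest such is the gcd.
220 = 2^2 × 5 × 11
260 = 2^2 × 5 × 13
60 = 2^2 × 3 × 5
380 = 2^2 × 5 × 19
gcd(220, 260, 60, 380) = 2^2 × 5 = 20.

20 seconds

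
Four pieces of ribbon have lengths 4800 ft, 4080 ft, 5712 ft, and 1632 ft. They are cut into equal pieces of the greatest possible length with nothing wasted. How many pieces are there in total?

338

Piece length = gcd(4800, 4080, 5712, 1632).
4800 = 2^6 × 3 × 5^2
4080 = 2^4 × 3 × 5 × 17
5712 = 2^4 × 3 × 7 × 17
1632 = 2^5 × 3 × 17
gcd(4800, 4080, 5712, 1632) = 2^4 × 3 = 48.
Total pieces = 4800/48 + 4080/48 + 5712/48 + 1632/48 = 100 + 85 + 119 + 34 = 338.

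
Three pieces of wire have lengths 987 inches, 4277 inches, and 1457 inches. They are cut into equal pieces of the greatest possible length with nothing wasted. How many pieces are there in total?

Piece length = gcd(987, 4277, 1457).
987 = 3 × 7 × 47
4277 = 7 × 13 × 47
1457 = 31 × 47
gcd(987, 4277, 1457) = 47.
Total pieces = 987/47 + 4277/47 + 1457/47 = 21 + 91 + 31 = 143.

143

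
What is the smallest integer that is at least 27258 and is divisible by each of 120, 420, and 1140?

31920

The integer must be a common multiple of 120, 420, and 1140, so a multiple of their LCM.
120 = 2^3 × 3 × 5
420 = 2^2 × 3 × 5 × 7
1140 = 2^2 × 3 × 5 × 19
LCM(120, 420, 1140) = 2^3 × 3 × 5 × 7 × 19 = 15960.
Smallest multiple of 15960 that is ≥ 27258: ⌈27258/15960⌉ × 15960 = 2 × 15960 = 31920.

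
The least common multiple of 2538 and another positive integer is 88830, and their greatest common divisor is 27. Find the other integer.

945

gcd × lcm = product of the two integers, so the other integer is (27 × 88830) / 2538 = 945.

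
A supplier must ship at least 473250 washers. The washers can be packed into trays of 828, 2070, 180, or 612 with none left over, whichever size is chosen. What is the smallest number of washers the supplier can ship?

492660

The number of washers must be a common multiple of 828, 2070, 180, and 612, so a multiple of their LCM.
828 = 2^2 × 3^2 × 23
2070 = 2 × 3^2 × 5 × 23
180 = 2^2 × 3^2 × 5
612 = 2^2 × 3^2 × 17
LCM(828, 2070, 180, 612) = 2^2 × 3^2 × 5 × 17 × 23 = 70380.
Smallest multiple of 70380 that is ≥ 473250: ⌈473250/70380⌉ × 70380 = 7 × 70380 = 492660.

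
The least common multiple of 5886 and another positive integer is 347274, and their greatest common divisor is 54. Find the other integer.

3186

gcd × lcm = product of the two integers, so the other integer is (54 × 347274) / 5886 = 3186.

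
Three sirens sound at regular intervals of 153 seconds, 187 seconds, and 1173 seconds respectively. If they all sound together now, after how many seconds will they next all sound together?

We need the least common multiple of the intervals.
153 = 3^2 × 17
187 = 11 × 17
1173 = 3 × 17 × 23
LCM(153, 187, 1173) = 3^2 × 11 × 17 × 23 = 38709.

38709 seconds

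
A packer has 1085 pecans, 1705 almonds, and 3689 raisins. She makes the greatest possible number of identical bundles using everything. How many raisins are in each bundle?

119

Number of bundles = gcd(1085, 1705, 3689).
1085 = 5 × 7 × 31
1705 = 5 × 11 × 31
3689 = 7 × 17 × 31
gcd(1085, 1705, 3689) = 31.
raisins per bundle = 3689 / 31 = 119.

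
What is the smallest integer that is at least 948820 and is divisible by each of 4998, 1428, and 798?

949620

The integer must be a common multiple of 4998, 1428, and 798, so a multiple of their LCM.
4998 = 2 × 3 × 7^2 × 17
1428 = 2^2 × 3 × 7 × 17
798 = 2 × 3 × 7 × 19
LCM(4998, 1428, 798) = 2^2 × 3 × 7^2 × 17 × 19 = 189924.
Smallest multiple of 189924 that is ≥ 948820: ⌈948820/189924⌉ × 189924 = 5 × 189924 = 949620.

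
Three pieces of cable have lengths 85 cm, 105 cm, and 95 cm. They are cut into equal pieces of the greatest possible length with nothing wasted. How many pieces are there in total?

57

Piece length = gcd(85, 105, 95).
85 = 5 × 17
105 = 3 × 5 × 7
95 = 5 × 19
gcd(85, 105, 95) = 5.
Total pieces = 85/5 + 105/5 + 95/5 = 17 + 21 + 19 = 57.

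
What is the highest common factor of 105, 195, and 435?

105 = 3 × 5 × 7
195 = 3 × 5 × 13
435 = 3 × 5 × 29
gcd(105, 195, 435) = 3 × 5 = 15.

15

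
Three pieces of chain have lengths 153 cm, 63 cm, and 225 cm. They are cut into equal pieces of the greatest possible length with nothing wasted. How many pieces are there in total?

Piece length = gcd(153, 63, 225).
153 = 3^2 × 17
63 = 3^2 × 7
225 = 3^2 × 5^2
gcd(153, 63, 225) = 3^2 = 9.
Total pieces = 153/9 + 63/9 + 225/9 = 17 + 7 + 25 = 49.

49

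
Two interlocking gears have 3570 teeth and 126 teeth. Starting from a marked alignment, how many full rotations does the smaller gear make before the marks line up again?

85 rotations

All finish a whole number of cycles simultaneously at t = LCM of the periods.
3570 = 2 × 3 × 5 × 7 × 17
126 = 2 × 3^2 × 7
LCM(3570, 126) = 2 × 3^2 × 5 × 7 × 17 = 10710.
Rotations for period 126: 10710 / 126 = 85.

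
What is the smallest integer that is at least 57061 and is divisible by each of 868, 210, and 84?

The integer must be a common multiple of 868, 210, and 84, so a multiple of their LCM.
868 = 2^2 × 7 × 31
210 = 2 × 3 × 5 × 7
84 = 2^2 × 3 × 7
LCM(868, 210, 84) = 2^2 × 3 × 5 × 7 × 31 = 13020.
Smallest multiple of 13020 that is ≥ 57061: ⌈57061/13020⌉ × 13020 = 5 × 13020 = 65100.

65100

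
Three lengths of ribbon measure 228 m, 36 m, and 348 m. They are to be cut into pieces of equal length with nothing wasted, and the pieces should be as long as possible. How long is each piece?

12 m

The greatest length dividing all of 228, 36, and 348 is their gcd.
228 = 2^2 × 3 × 19
36 = 2^2 × 3^2
348 = 2^2 × 3 × 29
gcd(228, 36, 348) = 2^2 × 3 = 12.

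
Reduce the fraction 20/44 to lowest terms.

20 = 2^2 × 5
44 = 2^2 × 11
gcd(20, 44) = 2^2 = 4.
Divide numerator and denominator by 4: 20/44 = 5/11.

5/11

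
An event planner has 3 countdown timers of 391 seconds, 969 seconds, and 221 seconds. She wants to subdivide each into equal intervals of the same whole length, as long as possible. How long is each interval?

17 seconds

The interval must divide each timer length; the longest such is the gcd.
391 = 17 × 23
969 = 3 × 17 × 19
221 = 13 × 17
gcd(391, 969, 221) = 17.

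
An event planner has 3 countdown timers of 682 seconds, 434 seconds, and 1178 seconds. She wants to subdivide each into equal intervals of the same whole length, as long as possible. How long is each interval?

The interval must divide each timer length; the longest such is the gcd.
682 = 2 × 11 × 31
434 = 2 × 7 × 31
1178 = 2 × 19 × 31
gcd(682, 434, 1178) = 2 × 31 = 62.

62 seconds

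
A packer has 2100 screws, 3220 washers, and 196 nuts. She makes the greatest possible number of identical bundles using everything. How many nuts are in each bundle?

7

Number of bundles = gcd(2100, 3220, 196).
2100 = 2^2 × 3 × 5^2 × 7
3220 = 2^2 × 5 × 7 × 23
196 = 2^2 × 7^2
gcd(2100, 3220, 196) = 2^2 × 7 = 28.
nuts per bundle = 196 / 28 = 7.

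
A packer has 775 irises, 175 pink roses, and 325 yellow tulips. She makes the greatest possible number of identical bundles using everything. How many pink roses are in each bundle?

Number of bundles = gcd(775, 175, 325).
775 = 5^2 × 31
175 = 5^2 × 7
325 = 5^2 × 13
gcd(775, 175, 325) = 5^2 = 25.
pink roses per bundle = 175 / 25 = 7.

7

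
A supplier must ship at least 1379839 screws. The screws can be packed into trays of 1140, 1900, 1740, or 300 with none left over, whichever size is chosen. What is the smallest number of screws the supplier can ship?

1487700

The number of screws must be a common multiple of 1140, 1900, 1740, and 300, so a multiple of their LCM.
1140 = 2^2 × 3 × 5 × 19
1900 = 2^2 × 5^2 × 19
1740 = 2^2 × 3 × 5 × 29
300 = 2^2 × 3 × 5^2
LCM(1140, 1900, 1740, 300) = 2^2 × 3 × 5^2 × 19 × 29 = 165300.
Smallest multiple of 165300 that is ≥ 1379839: ⌈1379839/165300⌉ × 165300 = 9 × 165300 = 1487700.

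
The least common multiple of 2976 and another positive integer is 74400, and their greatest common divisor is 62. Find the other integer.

gcd × lcm = product of the two integers, so the other integer is (62 × 74400) / 2976 = 1550.

1550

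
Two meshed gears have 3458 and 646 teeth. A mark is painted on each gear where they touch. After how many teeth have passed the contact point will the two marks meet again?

They coincide at every common multiple of the periods; the first is the LCM.
3458 = 2 × 7 × 13 × 19
646 = 2 × 17 × 19
LCM(3458, 646) = 2 × 7 × 13 × 17 × 19 = 58786.

58786 teeth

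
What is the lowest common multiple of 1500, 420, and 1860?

1500 = 2^2 × 3 × 5^3
420 = 2^2 × 3 × 5 × 7
1860 = 2^2 × 3 × 5 × 31
LCM(1500, 420, 1860) = 2^2 × 3 × 5^3 × 7 × 31 = 325500.

325500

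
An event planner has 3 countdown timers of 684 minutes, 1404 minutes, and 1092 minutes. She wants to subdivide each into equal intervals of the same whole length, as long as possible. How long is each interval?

The interval must divide each timer length; the longest such is the gcd.
684 = 2^2 × 3^2 × 19
1404 = 2^2 × 3^3 × 13
1092 = 2^2 × 3 × 7 × 13
gcd(684, 1404, 1092) = 2^2 × 3 = 12.

12 minutes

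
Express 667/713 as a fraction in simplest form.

667 = 23 × 29
713 = 23 × 31
gcd(667, 713) = 23.
Divide numerator and denominator by 23: 667/713 = 29/31.

29/31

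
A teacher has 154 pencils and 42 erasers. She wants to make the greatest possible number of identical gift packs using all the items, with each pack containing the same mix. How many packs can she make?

14 packs

By the Euclidean algorithm:
154 = 3 × 42 + 28
42 = 1 × 28 + 14
28 = 2 × 14 + 0
gcd(154, 42) = 14.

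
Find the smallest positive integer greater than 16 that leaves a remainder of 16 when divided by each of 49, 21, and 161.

3397

N − 16 must be a common multiple of 49, 21, and 161.
49 = 7^2
21 = 3 × 7
161 = 7 × 23
LCM(49, 21, 161) = 3 × 7^2 × 23 = 3381.
Smallest N > 16 is LCM + 16 = 3381 + 16 = 3397.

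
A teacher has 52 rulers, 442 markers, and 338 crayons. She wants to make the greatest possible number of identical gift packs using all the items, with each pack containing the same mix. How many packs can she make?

The pack count must divide each quantity, so the greatest is gcd(52, 442, 338).
52 = 2^2 × 13
442 = 2 × 13 × 17
338 = 2 × 13^2
gcd(52, 442, 338) = 2 × 13 = 26.

26 packs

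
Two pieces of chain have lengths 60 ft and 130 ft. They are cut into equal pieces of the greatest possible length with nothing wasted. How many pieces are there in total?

19

Piece length = gcd(60, 130).
60 = 2^2 × 3 × 5
130 = 2 × 5 × 13
gcd(60, 130) = 2 × 5 = 10.
Total pieces = 60/10 + 130/10 = 6 + 13 = 19.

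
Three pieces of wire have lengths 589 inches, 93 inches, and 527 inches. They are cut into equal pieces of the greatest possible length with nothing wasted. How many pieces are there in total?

Piece length = gcd(589, 93, 527).
589 = 19 × 31
93 = 3 × 31
527 = 17 × 31
gcd(589, 93, 527) = 31.
Total pieces = 589/31 + 93/31 + 527/31 = 19 + 3 + 17 = 39.

39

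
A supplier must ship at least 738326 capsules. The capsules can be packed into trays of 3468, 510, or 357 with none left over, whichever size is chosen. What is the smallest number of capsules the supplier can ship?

849660

The number of capsules must be a common multiple of 3468, 510, and 357, so a multiple of their LCM.
3468 = 2^2 × 3 × 17^2
510 = 2 × 3 × 5 × 17
357 = 3 × 7 × 17
LCM(3468, 510, 357) = 2^2 × 3 × 5 × 7 × 17^2 = 121380.
Smallest multiple of 121380 that is ≥ 738326: ⌈738326/121380⌉ × 121380 = 7 × 121380 = 849660.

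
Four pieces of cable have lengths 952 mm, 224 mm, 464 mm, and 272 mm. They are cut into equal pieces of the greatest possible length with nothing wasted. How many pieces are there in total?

Piece length = gcd(952, 224, 464, 272).
952 = 2^3 × 7 × 17
224 = 2^5 × 7
464 = 2^4 × 29
272 = 2^4 × 17
gcd(952, 224, 464, 272) = 2^3 = 8.
Total pieces = 952/8 + 224/8 + 464/8 + 272/8 = 119 + 28 + 58 + 34 = 239.

239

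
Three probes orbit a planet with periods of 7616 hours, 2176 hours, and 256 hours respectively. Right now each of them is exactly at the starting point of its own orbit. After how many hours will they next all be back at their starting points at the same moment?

30464 hours

We need the least common multiple of the intervals.
7616 = 2^6 × 7 × 17
2176 = 2^7 × 17
256 = 2^8
LCM(7616, 2176, 256) = 2^8 × 7 × 17 = 30464.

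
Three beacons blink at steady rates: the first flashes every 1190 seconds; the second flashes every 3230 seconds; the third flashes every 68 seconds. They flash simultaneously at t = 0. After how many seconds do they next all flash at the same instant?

45220 seconds

They coincide at every common multiple of the periods; the first is the LCM.
1190 = 2 × 5 × 7 × 17
3230 = 2 × 5 × 17 × 19
68 = 2^2 × 17
LCM(1190, 3230, 68) = 2^2 × 5 × 7 × 17 × 19 = 45220.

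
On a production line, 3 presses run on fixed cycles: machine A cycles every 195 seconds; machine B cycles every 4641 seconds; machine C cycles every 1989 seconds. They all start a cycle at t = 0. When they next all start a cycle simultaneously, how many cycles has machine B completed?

15 cycles

All finish a whole number of cycles simultaneously at t = LCM of the periods.
195 = 3 × 5 × 13
4641 = 3 × 7 × 13 × 17
1989 = 3^2 × 13 × 17
LCM(195, 4641, 1989) = 3^2 × 5 × 7 × 13 × 17 = 69615.
Cycles for period 4641: 69615 / 4641 = 15.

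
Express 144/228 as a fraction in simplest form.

144 = 2^4 × 3^2
228 = 2^2 × 3 × 19
gcd(144, 228) = 2^2 × 3 = 12.
Divide numerator and denominator by 12: 144/228 = 12/19.

12/19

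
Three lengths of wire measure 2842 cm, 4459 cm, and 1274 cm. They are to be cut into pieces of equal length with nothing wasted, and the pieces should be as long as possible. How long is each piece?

49 cm

Each piece length must divide every original length, so the longest possible is gcd(2842, 4459, 1274).
2842 = 2 × 7^2 × 29
4459 = 7^3 × 13
1274 = 2 × 7^2 × 13
gcd(2842, 4459, 1274) = 7^2 = 49.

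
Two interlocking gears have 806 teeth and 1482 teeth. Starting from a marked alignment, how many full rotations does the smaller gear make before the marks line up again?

57 rotations

They are all back at their starting positions together after one LCM of the periods.
806 = 2 × 13 × 31
1482 = 2 × 3 × 13 × 19
LCM(806, 1482) = 2 × 3 × 13 × 19 × 31 = 45942.
Rotations for period 806: 45942 / 806 = 57.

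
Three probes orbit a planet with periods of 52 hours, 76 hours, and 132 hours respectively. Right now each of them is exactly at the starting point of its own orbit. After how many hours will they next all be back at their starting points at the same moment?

32604 hours

The first simultaneous occurrence is after LCM of the individual periods.
52 = 2^2 × 13
76 = 2^2 × 19
132 = 2^2 × 3 × 11
LCM(52, 76, 132) = 2^2 × 3 × 11 × 13 × 19 = 32604.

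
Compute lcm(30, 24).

120

30 = 2 × 3 × 5
24 = 2^3 × 3
LCM(30, 24) = 2^3 × 3 × 5 = 120.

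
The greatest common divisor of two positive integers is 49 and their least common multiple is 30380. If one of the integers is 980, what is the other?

For two integers, gcd × lcm = product, so the other is (49 × 30380) / 980 = 1488620 / 980 = 1519.

1519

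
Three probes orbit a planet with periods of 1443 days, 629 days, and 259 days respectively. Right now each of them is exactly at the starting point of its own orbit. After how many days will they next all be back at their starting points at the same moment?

They coincide at every common multiple of the periods; the first is the LCM.
1443 = 3 × 13 × 37
629 = 17 × 37
259 = 7 × 37
LCM(1443, 629, 259) = 3 × 7 × 13 × 17 × 37 = 171717.

171717 days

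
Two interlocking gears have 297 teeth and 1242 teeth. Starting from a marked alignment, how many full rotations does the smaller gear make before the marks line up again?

46 rotations

They are all back at their starting positions together after one LCM of the periods.
297 = 3^3 × 11
1242 = 2 × 3^3 × 23
LCM(297, 1242) = 2 × 3^3 × 11 × 23 = 13662.
Rotations for period 297: 13662 / 297 = 46.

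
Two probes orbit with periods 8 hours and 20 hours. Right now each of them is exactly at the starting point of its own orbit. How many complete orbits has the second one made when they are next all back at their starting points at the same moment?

They are all back at their starting positions together after one LCM of the periods.
8 = 2^3
20 = 2^2 × 5
LCM(8, 20) = 2^3 × 5 = 40.
Orbits for period 20: 40 / 20 = 2.

2 orbits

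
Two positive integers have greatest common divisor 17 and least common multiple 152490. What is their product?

For any two positive integers, gcd × lcm = product = 17 × 152490 = 2592330.

2592330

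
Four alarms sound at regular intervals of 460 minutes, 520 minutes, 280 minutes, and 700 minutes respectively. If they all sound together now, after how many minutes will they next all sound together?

We need the least common multiple of the intervals.
460 = 2^2 × 5 × 23
520 = 2^3 × 5 × 13
280 = 2^3 × 5 × 7
700 = 2^2 × 5^2 × 7
LCM(460, 520, 280, 700) = 2^3 × 5^2 × 7 × 13 × 23 = 418600.

418600 minutes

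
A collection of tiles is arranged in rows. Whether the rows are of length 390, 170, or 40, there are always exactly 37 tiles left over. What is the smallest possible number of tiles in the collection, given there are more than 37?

26557

N − 37 must be a common multiple of 390, 170, and 40.
390 = 2 × 3 × 5 × 13
170 = 2 × 5 × 17
40 = 2^3 × 5
LCM(390, 170, 40) = 2^3 × 3 × 5 × 13 × 17 = 26520.
Smallest N > 37 is LCM + 37 = 26520 + 37 = 26557.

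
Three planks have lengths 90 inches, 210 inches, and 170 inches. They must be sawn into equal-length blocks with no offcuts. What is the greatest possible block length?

This is the greatest common divisor of 90, 210, and 170.
90 = 2 × 3^2 × 5
210 = 2 × 3 × 5 × 7
170 = 2 × 5 × 17
gcd(90, 210, 170) = 2 × 5 = 10.

10 inches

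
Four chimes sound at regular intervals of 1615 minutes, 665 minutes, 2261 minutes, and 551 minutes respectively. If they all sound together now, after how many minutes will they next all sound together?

We need the least common multiple of the intervals.
1615 = 5 × 17 × 19
665 = 5 × 7 × 19
2261 = 7 × 17 × 19
551 = 19 × 29
LCM(1615, 665, 2261, 551) = 5 × 7 × 17 × 19 × 29 = 327845.

327845 minutes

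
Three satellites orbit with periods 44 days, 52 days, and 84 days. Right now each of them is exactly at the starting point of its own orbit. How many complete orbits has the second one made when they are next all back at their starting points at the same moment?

231 orbits

They are all back at their starting positions together after one LCM of the periods.
44 = 2^2 × 11
52 = 2^2 × 13
84 = 2^2 × 3 × 7
LCM(44, 52, 84) = 2^2 × 3 × 7 × 11 × 13 = 12012.
Orbits for period 52: 12012 / 52 = 231.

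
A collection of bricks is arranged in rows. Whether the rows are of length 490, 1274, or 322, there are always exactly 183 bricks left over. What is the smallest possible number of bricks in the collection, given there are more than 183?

N − 183 must be a common multiple of 490, 1274, and 322.
490 = 2 × 5 × 7^2
1274 = 2 × 7^2 × 13
322 = 2 × 7 × 23
LCM(490, 1274, 322) = 2 × 5 × 7^2 × 13 × 23 = 146510.
Smallest N > 183 is LCM + 183 = 146510 + 183 = 146693.

146693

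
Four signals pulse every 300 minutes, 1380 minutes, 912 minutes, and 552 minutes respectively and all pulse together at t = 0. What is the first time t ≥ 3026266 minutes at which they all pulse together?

3146400 minutes

Joint pulses occur at multiples of LCM(300, 1380, 912, 552).
300 = 2^2 × 3 × 5^2
1380 = 2^2 × 3 × 5 × 23
912 = 2^4 × 3 × 19
552 = 2^3 × 3 × 23
LCM(300, 1380, 912, 552) = 2^4 × 3 × 5^2 × 19 × 23 = 524400.
Smallest multiple of 524400 that is ≥ 3026266: ⌈3026266/524400⌉ × 524400 = 6 × 524400 = 3146400.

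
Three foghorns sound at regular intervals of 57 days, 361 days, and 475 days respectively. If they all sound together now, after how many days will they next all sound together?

They coincide at every common multiple of the periods; the first is the LCM.
57 = 3 × 19
361 = 19^2
475 = 5^2 × 19
LCM(57, 361, 475) = 3 × 5^2 × 19^2 = 27075.

27075 days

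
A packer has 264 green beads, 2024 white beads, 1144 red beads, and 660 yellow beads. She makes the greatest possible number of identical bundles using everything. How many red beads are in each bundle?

Number of bundles = gcd(264, 2024, 1144, 660).
264 = 2^3 × 3 × 11
2024 = 2^3 × 11 × 23
1144 = 2^3 × 11 × 13
660 = 2^2 × 3 × 5 × 11
gcd(264, 2024, 1144, 660) = 2^2 × 11 = 44.
red beads per bundle = 1144 / 44 = 26.

26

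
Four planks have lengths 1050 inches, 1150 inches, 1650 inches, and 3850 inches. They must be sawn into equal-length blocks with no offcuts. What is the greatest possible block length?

The block length must divide every plank, so the greatest is gcd(1050, 1150, 1650, 3850).
1050 = 2 × 3 × 5^2 × 7
1150 = 2 × 5^2 × 23
1650 = 2 × 3 × 5^2 × 11
3850 = 2 × 5^2 × 7 × 11
gcd(1050, 1150, 1650, 3850) = 2 × 5^2 = 50.

50 inches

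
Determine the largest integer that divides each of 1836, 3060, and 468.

1836 = 2^2 × 3^3 × 17
3060 = 2^2 × 3^2 × 5 × 17
468 = 2^2 × 3^2 × 13
gcd(1836, 3060, 468) = 2^2 × 3^2 = 36.

36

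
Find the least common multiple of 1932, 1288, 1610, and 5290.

1932 = 2^2 × 3 × 7 × 23
1288 = 2^3 × 7 × 23
1610 = 2 × 5 × 7 × 23
5290 = 2 × 5 × 23^2
LCM(1932, 1288, 1610, 5290) = 2^3 × 3 × 5 × 7 × 23^2 = 444360.

444360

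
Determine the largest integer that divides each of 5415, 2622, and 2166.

5415 = 3 × 5 × 19^2
2622 = 2 × 3 × 19 × 23
2166 = 2 × 3 × 19^2
gcd(5415, 2622, 2166) = 3 × 19 = 57.

57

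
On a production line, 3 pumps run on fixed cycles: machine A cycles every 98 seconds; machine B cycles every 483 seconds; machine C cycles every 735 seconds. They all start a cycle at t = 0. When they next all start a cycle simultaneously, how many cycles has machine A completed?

All finish a whole number of cycles simultaneously at t = LCM of the periods.
98 = 2 × 7^2
483 = 3 × 7 × 23
735 = 3 × 5 × 7^2
LCM(98, 483, 735) = 2 × 3 × 5 × 7^2 × 23 = 33810.
Cycles for period 98: 33810 / 98 = 345.

345 cycles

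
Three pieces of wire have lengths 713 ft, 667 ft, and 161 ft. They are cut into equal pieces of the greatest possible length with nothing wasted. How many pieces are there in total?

67

Piece length = gcd(713, 667, 161).
713 = 23 × 31
667 = 23 × 29
161 = 7 × 23
gcd(713, 667, 161) = 23.
Total pieces = 713/23 + 667/23 + 161/23 = 31 + 29 + 7 = 67.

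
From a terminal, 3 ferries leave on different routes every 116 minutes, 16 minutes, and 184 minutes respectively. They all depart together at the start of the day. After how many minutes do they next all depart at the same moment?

10672 minutes

They coincide at every common multiple of the periods; the first is the LCM.
116 = 2^2 × 29
16 = 2^4
184 = 2^3 × 23
LCM(116, 16, 184) = 2^4 × 23 × 29 = 10672.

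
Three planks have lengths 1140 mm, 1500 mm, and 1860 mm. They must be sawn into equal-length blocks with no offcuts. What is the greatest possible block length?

This is the greatest common divisor of 1140, 1500, and 1860.
1140 = 2^2 × 3 × 5 × 19
1500 = 2^2 × 3 × 5^3
1860 = 2^2 × 3 × 5 × 31
gcd(1140, 1500, 1860) = 2^2 × 3 × 5 = 60.

60 mm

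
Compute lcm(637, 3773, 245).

245245

637 = 7^2 × 13
3773 = 7^3 × 11
245 = 5 × 7^2
LCM(637, 3773, 245) = 5 × 7^3 × 11 × 13 = 245245.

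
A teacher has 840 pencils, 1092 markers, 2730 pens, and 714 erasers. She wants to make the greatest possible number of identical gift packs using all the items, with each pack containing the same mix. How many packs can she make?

The pack count must divide each quantity, so the greatest is gcd(840, 1092, 2730, 714).
840 = 2^3 × 3 × 5 × 7
1092 = 2^2 × 3 × 7 × 13
2730 = 2 × 3 × 5 × 7 × 13
714 = 2 × 3 × 7 × 17
gcd(840, 1092, 2730, 714) = 2 × 3 × 7 = 42.

42 packs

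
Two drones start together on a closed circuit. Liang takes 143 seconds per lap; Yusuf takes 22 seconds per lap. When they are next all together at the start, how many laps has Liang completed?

All finish a whole number of cycles simultaneously at t = LCM of the periods.
143 = 11 × 13
22 = 2 × 11
LCM(143, 22) = 2 × 11 × 13 = 286.
Laps for period 143: 286 / 143 = 2.

2 laps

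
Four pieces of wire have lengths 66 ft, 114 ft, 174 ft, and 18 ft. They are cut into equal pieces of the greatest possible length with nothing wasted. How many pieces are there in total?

Piece length = gcd(66, 114, 174, 18).
66 = 2 × 3 × 11
114 = 2 × 3 × 19
174 = 2 × 3 × 29
18 = 2 × 3^2
gcd(66, 114, 174, 18) = 2 × 3 = 6.
Total pieces = 66/6 + 114/6 + 174/6 + 18/6 = 11 + 19 + 29 + 3 = 62.

62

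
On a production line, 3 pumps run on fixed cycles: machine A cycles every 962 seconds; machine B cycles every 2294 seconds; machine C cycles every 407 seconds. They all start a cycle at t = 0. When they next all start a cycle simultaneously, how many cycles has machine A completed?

341 cycles

They are all back at their starting positions together after one LCM of the periods.
962 = 2 × 13 × 37
2294 = 2 × 31 × 37
407 = 11 × 37
LCM(962, 2294, 407) = 2 × 11 × 13 × 31 × 37 = 328042.
Cycles for period 962: 328042 / 962 = 341.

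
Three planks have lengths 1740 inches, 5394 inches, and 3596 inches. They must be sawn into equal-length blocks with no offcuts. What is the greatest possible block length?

This is the greatest common divisor of 1740, 5394, and 3596.
1740 = 2^2 × 3 × 5 × 29
5394 = 2 × 3 × 29 × 31
3596 = 2^2 × 29 × 31
gcd(1740, 5394, 3596) = 2 × 29 = 58.

58 inches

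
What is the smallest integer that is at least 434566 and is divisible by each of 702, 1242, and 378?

The integer must be a common multiple of 702, 1242, and 378, so a multiple of their LCM.
702 = 2 × 3^3 × 13
1242 = 2 × 3^3 × 23
378 = 2 × 3^3 × 7
LCM(702, 1242, 378) = 2 × 3^3 × 7 × 13 × 23 = 113022.
Smallest multiple of 113022 that is ≥ 434566: ⌈434566/113022⌉ × 113022 = 4 × 113022 = 452088.

452088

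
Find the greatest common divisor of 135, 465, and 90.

135 = 3^3 × 5
465 = 3 × 5 × 31
90 = 2 × 3^2 × 5
gcd(135, 465, 90) = 3 × 5 = 15.

15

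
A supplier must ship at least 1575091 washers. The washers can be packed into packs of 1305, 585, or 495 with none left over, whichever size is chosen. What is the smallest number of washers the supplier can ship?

1679535

The number of washers must be a common multiple of 1305, 585, and 495, so a multiple of their LCM.
1305 = 3^2 × 5 × 29
585 = 3^2 × 5 × 13
495 = 3^2 × 5 × 11
LCM(1305, 585, 495) = 3^2 × 5 × 11 × 13 × 29 = 186615.
Smallest multiple of 186615 that is ≥ 1575091: ⌈1575091/186615⌉ × 186615 = 9 × 186615 = 1679535.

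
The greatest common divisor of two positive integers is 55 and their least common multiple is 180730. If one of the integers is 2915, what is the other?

For two integers, gcd × lcm = product, so the other is (55 × 180730) / 2915 = 9940150 / 2915 = 3410.

3410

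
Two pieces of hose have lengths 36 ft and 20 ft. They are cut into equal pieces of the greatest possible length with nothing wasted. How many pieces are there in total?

Piece length = gcd(36, 20).
36 = 2^2 × 3^2
20 = 2^2 × 5
gcd(36, 20) = 2^2 = 4.
Total pieces = 36/4 + 20/4 = 9 + 5 = 14.

14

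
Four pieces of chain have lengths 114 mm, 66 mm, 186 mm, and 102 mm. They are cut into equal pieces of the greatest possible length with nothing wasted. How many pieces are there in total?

78

Piece length = gcd(114, 66, 186, 102).
114 = 2 × 3 × 19
66 = 2 × 3 × 11
186 = 2 × 3 × 31
102 = 2 × 3 × 17
gcd(114, 66, 186, 102) = 2 × 3 = 6.
Total pieces = 114/6 + 66/6 + 186/6 + 102/6 = 19 + 11 + 31 + 17 = 78.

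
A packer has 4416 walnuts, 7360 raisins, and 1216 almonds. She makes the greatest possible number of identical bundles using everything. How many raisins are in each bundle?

115

Number of bundles = gcd(4416, 7360, 1216).
4416 = 2^6 × 3 × 23
7360 = 2^6 × 5 × 23
1216 = 2^6 × 19
gcd(4416, 7360, 1216) = 2^6 = 64.
raisins per bundle = 7360 / 64 = 115.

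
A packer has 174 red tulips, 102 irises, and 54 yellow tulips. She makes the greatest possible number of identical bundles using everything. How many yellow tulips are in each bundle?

Number of bundles = gcd(174, 102, 54).
174 = 2 × 3 × 29
102 = 2 × 3 × 17
54 = 2 × 3^3
gcd(174, 102, 54) = 2 × 3 = 6.
yellow tulips per bundle = 54 / 6 = 9.

9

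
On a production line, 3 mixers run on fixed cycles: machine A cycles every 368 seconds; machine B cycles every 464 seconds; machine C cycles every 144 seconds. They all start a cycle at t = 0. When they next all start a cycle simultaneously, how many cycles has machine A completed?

261 cycles

The first common completion time is the LCM of the periods.
368 = 2^4 × 23
464 = 2^4 × 29
144 = 2^4 × 3^2
LCM(368, 464, 144) = 2^4 × 3^2 × 23 × 29 = 96048.
Cycles for period 368: 96048 / 368 = 261.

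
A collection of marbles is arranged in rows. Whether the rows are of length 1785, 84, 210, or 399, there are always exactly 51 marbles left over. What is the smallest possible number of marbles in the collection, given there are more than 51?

N − 51 must be a common multiple of 1785, 84, 210, and 399.
1785 = 3 × 5 × 7 × 17
84 = 2^2 × 3 × 7
210 = 2 × 3 × 5 × 7
399 = 3 × 7 × 19
LCM(1785, 84, 210, 399) = 2^2 × 3 × 5 × 7 × 17 × 19 = 135660.
Smallest N > 51 is LCM + 51 = 135660 + 51 = 135711.

135711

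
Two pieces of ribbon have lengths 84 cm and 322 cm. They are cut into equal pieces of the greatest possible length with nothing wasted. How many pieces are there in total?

Piece length = gcd(84, 322).
84 = 2^2 × 3 × 7
322 = 2 × 7 × 23
gcd(84, 322) = 2 × 7 = 14.
Total pieces = 84/14 + 322/14 = 6 + 23 = 29.

29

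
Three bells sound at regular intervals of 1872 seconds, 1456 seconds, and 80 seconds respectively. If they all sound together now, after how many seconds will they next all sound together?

65520 seconds

The first simultaneous occurrence is after LCM of the individual periods.
1872 = 2^4 × 3^2 × 13
1456 = 2^4 × 7 × 13
80 = 2^4 × 5
LCM(1872, 1456, 80) = 2^4 × 3^2 × 5 × 7 × 13 = 65520.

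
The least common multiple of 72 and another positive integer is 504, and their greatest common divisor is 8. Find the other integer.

gcd × lcm = product of the two integers, so the other integer is (8 × 504) / 72 = 56.

56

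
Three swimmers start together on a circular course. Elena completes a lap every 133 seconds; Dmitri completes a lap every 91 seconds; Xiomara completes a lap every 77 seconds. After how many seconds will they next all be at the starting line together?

The first simultaneous occurrence is after LCM of the individual periods.
133 = 7 × 19
91 = 7 × 13
77 = 7 × 11
LCM(133, 91, 77) = 7 × 11 × 13 × 19 = 19019.

19019 seconds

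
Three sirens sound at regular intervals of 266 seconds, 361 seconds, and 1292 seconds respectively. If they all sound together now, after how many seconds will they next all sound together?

They coincide at every common multiple of the periods; the first is the LCM.
266 = 2 × 7 × 19
361 = 19^2
1292 = 2^2 × 17 × 19
LCM(266, 361, 1292) = 2^2 × 7 × 17 × 19^2 = 171836.

171836 seconds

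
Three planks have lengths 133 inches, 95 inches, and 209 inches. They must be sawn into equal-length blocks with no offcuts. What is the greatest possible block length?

19 inches

The block length must divide every plank, so the greatest is gcd(133, 95, 209).
133 = 7 × 19
95 = 5 × 19
209 = 11 × 19
gcd(133, 95, 209) = 19.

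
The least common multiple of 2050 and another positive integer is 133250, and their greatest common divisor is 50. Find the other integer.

3250

gcd × lcm = product of the two integers, so the other integer is (50 × 133250) / 2050 = 3250.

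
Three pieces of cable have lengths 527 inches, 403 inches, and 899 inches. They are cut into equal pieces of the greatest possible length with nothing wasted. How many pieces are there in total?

Piece length = gcd(527, 403, 899).
527 = 17 × 31
403 = 13 × 31
899 = 29 × 31
gcd(527, 403, 899) = 31.
Total pieces = 527/31 + 403/31 + 899/31 = 17 + 13 + 29 = 59.

59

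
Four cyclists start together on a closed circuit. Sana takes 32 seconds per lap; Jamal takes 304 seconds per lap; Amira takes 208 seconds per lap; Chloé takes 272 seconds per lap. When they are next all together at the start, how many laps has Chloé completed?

494 laps

They are all back at their starting positions together after one LCM of the periods.
32 = 2^5
304 = 2^4 × 19
208 = 2^4 × 13
272 = 2^4 × 17
LCM(32, 304, 208, 272) = 2^5 × 13 × 17 × 19 = 134368.
Laps for period 272: 134368 / 272 = 494.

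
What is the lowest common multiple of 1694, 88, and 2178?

60984

1694 = 2 × 7 × 11^2
88 = 2^3 × 11
2178 = 2 × 3^2 × 11^2
LCM(1694, 88, 2178) = 2^3 × 3^2 × 7 × 11^2 = 60984.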